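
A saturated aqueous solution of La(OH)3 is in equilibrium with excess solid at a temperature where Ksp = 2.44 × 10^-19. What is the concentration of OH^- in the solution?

2.93 × 10^-5 M

La(OH)3(s) ⇌ La^3+(aq) + 3 OH^-(aq)
Ksp = [La^3+][OH^-]^3
If s mol/L of La(OH)3 dissolves, [La^3+] = s and [OH^-] = 3s.
Substituting: Ksp = s(3s)^3 = 27s^4
Solving, s = (2.44 × 10^-19/27)^(1/4) = 9.750 × 10^-6 M
[OH^-] = 3s = 2.93 × 10^-5 M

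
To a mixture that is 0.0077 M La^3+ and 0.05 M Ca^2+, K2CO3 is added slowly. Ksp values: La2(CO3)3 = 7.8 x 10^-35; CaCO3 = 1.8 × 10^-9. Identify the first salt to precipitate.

La2(CO3)3

Each salt begins to precipitate when Q = Ksp, i.e. when [CO3^2-] reaches its threshold.
For La2(CO3)3: 7.8 x 10^-35 = (0.0077)^2 × [CO3^2-]^3  ⇒  [CO3^2-] = 1.1 x 10^-10 M.
For CaCO3: 1.8 × 10^-9 = 0.05 × [CO3^2-]  ⇒  [CO3^2-] = 3.6 x 10^-8 M.
The salt with the lower threshold [CO3^2-] precipitates first: La2(CO3)3.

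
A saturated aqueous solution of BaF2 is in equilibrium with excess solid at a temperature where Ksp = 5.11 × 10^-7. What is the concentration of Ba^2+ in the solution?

5.04 × 10^-3 M

BaF2(s) ⇌ Ba^2+ + 2 F^-
Ksp = [Ba^2+][F^-]^2
Let s = molar solubility. Then [Ba^2+] = s and [F^-] = 2s.
Ksp = s(2s)^2 = 4s^3
Solving, s = (5.11 × 10^-7/4)^(1/3) = 5.036 × 10^-3 M
[Ba^2+] = s = 5.04 × 10^-3 M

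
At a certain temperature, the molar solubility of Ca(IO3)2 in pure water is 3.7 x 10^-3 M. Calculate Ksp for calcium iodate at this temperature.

2.0 × 10^-7

Ca(IO3)2(s) ⇌ Ca^2+ + 2 IO3^-
For each mole of Ca(IO3)2 that dissolves: [Ca^2+] = s, [IO3^-] = 2s.
Ksp = [Ca^2+][IO3^-]^2
Substituting: Ksp = s(2s)^2 = 4s^3
Ksp = 4 × (3.7 x 10^-3)^3 = 2.0 x 10^-7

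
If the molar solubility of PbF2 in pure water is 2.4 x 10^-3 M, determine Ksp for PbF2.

Ksp = 5.5 × 10^-8

PbF2(s) ⇌ Pb^2+ + 2 F^-
With molar solubility s: [Pb^2+] = s, [F^-] = 2s.
Ksp = [Pb^2+][F^-]^2
Substituting: Ksp = s(2s)^2 = 4s^3
With s = 2.4 × 10^-3: Ksp = 5.5 x 10^-8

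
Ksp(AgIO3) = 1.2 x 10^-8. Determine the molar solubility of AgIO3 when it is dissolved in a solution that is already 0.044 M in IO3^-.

s = 2.7 × 10^-7 M

AgIO3(s) <=> Ag^+(aq) + IO3^-(aq)
Ksp = [Ag^+][IO3^-]
Let s be the molar solubility in this solution. [Ag^+] = s, [IO3^-] = 0.044 + s ≈ 0.044 (common-ion effect: IO3^- is already 0.044 M).
Ksp ≈ s × 0.044
s = 2.7 × 10^-7 M
Check: s = 2.7 × 10^-7 ≪ 0.044, so the approximation is valid.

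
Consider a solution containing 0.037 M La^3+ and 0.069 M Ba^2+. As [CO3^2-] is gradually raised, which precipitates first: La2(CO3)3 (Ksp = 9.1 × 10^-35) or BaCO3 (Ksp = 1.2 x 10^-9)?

La2(CO3)3

Each salt begins to precipitate when Q = Ksp, i.e. when [CO3^2-] reaches its threshold.
For La2(CO3)3: 9.1 × 10^-35 = (0.037)^2 × [CO3^2-]^3  ⇒  [CO3^2-] = 4.1 x 10^-11 M.
For BaCO3: 1.2 x 10^-9 = 0.069 × [CO3^2-]  ⇒  [CO3^2-] = 1.7 × 10^-8 M.
The salt with the lower threshold [CO3^2-] precipitates first: La2(CO3)3.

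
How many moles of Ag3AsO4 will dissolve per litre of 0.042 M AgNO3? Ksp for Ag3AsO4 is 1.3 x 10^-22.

s ≈ 1.8 × 10^-18 M

Ag3AsO4(s) ⇌ 3 Ag^+(aq) + AsO4^3-(aq)
Ksp = [Ag^+]^3[AsO4^3-]
Let s be the molar solubility in this solution. [Ag^+] = 0.042 + 3s ≈ 0.042, [AsO4^3-] = s (common-ion effect: Ag^+ is already 0.042 M).
Ksp ≈ (0.042)^3 × s
s = 1.8 × 10^-18 M
Check: 3s = 5.3 × 10^-18 ≪ 0.042, so the approximation is valid.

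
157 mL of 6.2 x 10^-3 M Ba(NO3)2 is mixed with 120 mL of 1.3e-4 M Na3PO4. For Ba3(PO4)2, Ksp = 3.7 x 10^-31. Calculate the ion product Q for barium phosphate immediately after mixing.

Q = 1.4 x 10^-16

Total volume = 157 + 120 = 277 mL.
[Ba^2+] = 6.2 × 10^-3 × (157/277) = 3.51 x 10^-3 M
[PO4^3-] = 1.3 × 10^-4 × (120/277) = 5.63 × 10^-5 M
Ba3(PO4)2(s) ⇌ 3 Ba^2+ + 2 PO4^3-, so Q = [Ba^2+]^3[PO4^3-]^2
Q = (3.51 × 10^-3)^3(5.63 × 10^-5)^2 = 1.4 × 10^-16
Q > Ksp, so Ba3(PO4)2 will precipitate.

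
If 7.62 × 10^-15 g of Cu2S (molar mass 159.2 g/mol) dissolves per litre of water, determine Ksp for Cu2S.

Molar solubility s = (7.62 x 10^-15 g/L) / (159.2 g/mol) = 4.786 × 10^-17 M.
Cu2S(s) <=> 2 Cu^+(aq) + S^2-(aq)
If s mol/L of Cu2S dissolves, [Cu^+] = 2s and [S^2-] = s.
Ksp = [Cu^+]^2[S^2-]
So Ksp = (2s)^2 × s = 4s^3
Ksp = 4 × (4.786 × 10^-17)^3 = 4.39 × 10^-49

4.39e-49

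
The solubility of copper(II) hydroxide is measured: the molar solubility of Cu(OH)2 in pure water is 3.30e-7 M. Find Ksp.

Cu(OH)2(s) <=> Cu^2+(aq) + 2 OH^-(aq)
With molar solubility s: [Cu^2+] = s, [OH^-] = 2s.
Ksp = [Cu^2+][OH^-]^2
Substituting: Ksp = s(2s)^2 = 4s^3
With s = 3.30 × 10^-7: Ksp = 1.44 × 10^-19

Ksp = 1.44 × 10^-19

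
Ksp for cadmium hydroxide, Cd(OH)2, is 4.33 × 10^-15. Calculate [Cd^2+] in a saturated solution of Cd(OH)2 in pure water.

Cd(OH)2(s) ⇌ Cd^2+ + 2 OH^-
Ksp = [Cd^2+][OH^-]^2
With molar solubility s: [Cd^2+] = s, [OH^-] = 2s.
Substituting: Ksp = s(2s)^2 = 4s^3
s = (4.33 × 10^-15 / 4)^(1/3) = 1.027 × 10^-5 M
[Cd^2+] = s = 1.03 × 10^-5 M

1.03 × 10^-5 M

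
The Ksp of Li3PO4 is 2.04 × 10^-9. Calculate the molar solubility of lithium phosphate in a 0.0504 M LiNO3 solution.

s = 1.59 × 10^-5 M

Li3PO4(s) <=> 3 Li^+ + PO4^3-
Ksp = [Li^+]^3[PO4^3-]
Let s = moles of Li3PO4 that dissolve per litre. [Li^+] = 0.0504 + 3s ≈ 0.0504, [PO4^3-] = s (since Li^+ from LiNO3 dominates).
Ksp ≈ (0.0504)^3 × s
s = 1.59 × 10^-5 M
Check: 3s = 4.8 × 10^-5 ≪ 0.0504, so the approximation is valid.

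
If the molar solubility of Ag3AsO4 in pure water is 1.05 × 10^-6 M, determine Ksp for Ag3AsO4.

Ksp ≈ 3.28 × 10^-23

Ag3AsO4(s) ⇌ 3 Ag^+ + AsO4^3-
For each mole of Ag3AsO4 that dissolves: [Ag^+] = 3s, [AsO4^3-] = s.
Ksp = [Ag^+]^3[AsO4^3-]
Substituting: Ksp = (3s)^3s = 27s^4
Ksp = 27 × (1.05 x 10^-6)^4 = 3.28 × 10^-23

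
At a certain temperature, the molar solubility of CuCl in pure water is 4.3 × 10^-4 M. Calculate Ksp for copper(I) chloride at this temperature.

CuCl(s) ⇌ Cu^+(aq) + Cl^-(aq)
Let s = molar solubility. Then [Cu^+] = s and [Cl^-] = s.
Ksp = [Cu^+][Cl^-]
Ksp = s × s = s^2
Ksp = (4.3 × 10^-4)^2 = 1.8 × 10^-7

Ksp = 1.8 x 10^-7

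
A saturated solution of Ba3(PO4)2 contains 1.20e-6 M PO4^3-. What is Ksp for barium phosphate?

Ba3(PO4)2(s) ⇌ 3 Ba^2+(aq) + 2 PO4^3-(aq)
Stoichiometry gives [Ba^2+] = (3/2)[PO4^3-] = 1.800 × 10^-6 M.
Ksp = [Ba^2+]^3[PO4^3-]^2
Ksp = (1.800 × 10^-6)^3 × (1.20 × 10^-6)^2 = 8.40 × 10^-30

Ksp = 8.40 x 10^-30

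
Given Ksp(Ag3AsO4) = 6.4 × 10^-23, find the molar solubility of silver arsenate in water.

s = 1.2 x 10^-6 M

Ag3AsO4(s) ⇌ 3 Ag^+ + AsO4^3-
Ksp = [Ag^+]^3[AsO4^3-]
For each mole of Ag3AsO4 that dissolves: [Ag^+] = 3s, [AsO4^3-] = s.
So Ksp = (3s)^3 × s = 27s^4
s = (6.4 × 10^-23 / 27)^(1/4) = 1.2 × 10^-6 M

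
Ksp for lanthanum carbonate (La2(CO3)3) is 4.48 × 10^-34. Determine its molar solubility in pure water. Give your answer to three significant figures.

s ≈ 8.39 x 10^-8 M

La2(CO3)3(s) ⇌ 2 La^3+(aq) + 3 CO3^2-(aq)
Ksp = [La^3+]^2[CO3^2-]^3
With molar solubility s: [La^3+] = 2s, [CO3^2-] = 3s.
Ksp = (2s)^2(3s)^3 = 108s^5
s^5 = 4.48 × 10^-34 / 108, so s = 8.39 × 10^-8 M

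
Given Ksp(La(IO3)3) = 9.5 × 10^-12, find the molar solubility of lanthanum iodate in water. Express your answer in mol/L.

7.7 × 10^-4 M

La(IO3)3(s) ⇌ La^3+(aq) + 3 IO3^-(aq)
Ksp = [La^3+][IO3^-]^3
With molar solubility s: [La^3+] = s, [IO3^-] = 3s.
So Ksp = s × (3s)^3 = 27s^4
s = (9.5 × 10^-12 / 27)^(1/4) = 7.7 x 10^-4 M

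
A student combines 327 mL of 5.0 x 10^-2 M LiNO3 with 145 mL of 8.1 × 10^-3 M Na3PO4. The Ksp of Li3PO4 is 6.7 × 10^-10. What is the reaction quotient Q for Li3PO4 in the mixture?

1.0 x 10^-7

Total volume = 327 + 145 = 472 mL.
[Li^+] = 5.0 x 10^-2 × (327/472) = 3.46 × 10^-2 M
[PO4^3-] = 8.1 x 10^-3 × (145/472) = 2.49 x 10^-3 M
Li3PO4(s) ⇌ 3 Li^+(aq) + PO4^3-(aq), so Q = [Li^+]^3[PO4^3-]
Q = (3.46 × 10^-2)^3(2.49 × 10^-3) = 1.0 × 10^-7
Q > Ksp, so Li3PO4 will precipitate.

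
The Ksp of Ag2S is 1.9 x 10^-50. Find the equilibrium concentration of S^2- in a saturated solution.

Ag2S(s) ⇌ 2 Ag^+(aq) + S^2-(aq)
Ksp = [Ag^+]^2[S^2-]
Let s = molar solubility. Then [Ag^+] = 2s and [S^2-] = s.
So Ksp = (2s)^2 × s = 4s^3
s^3 = 1.9 x 10^-50 / 4, so s = 1.68 × 10^-17 M
[S^2-] = s = 1.7 x 10^-17 M

[S^2-] = 1.7 × 10^-17 M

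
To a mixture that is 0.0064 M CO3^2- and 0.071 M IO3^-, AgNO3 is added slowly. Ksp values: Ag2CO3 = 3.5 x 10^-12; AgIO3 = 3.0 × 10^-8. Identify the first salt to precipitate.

Precipitation of each salt starts when its ion product equals its Ksp.
For Ag2CO3: 3.5 x 10^-12 = 0.0064 × [Ag^+]^2  ⇒  [Ag^+] = 2.3 × 10^-5 M.
For AgIO3: 3.0 × 10^-8 = 0.071 × [Ag^+]  ⇒  [Ag^+] = 4.2 x 10^-7 M.
The salt with the lower threshold [Ag^+] precipitates first: AgIO3.

AgIO3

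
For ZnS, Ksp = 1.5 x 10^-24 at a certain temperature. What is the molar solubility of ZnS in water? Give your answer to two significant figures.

ZnS(s) ⇌ Zn^2+(aq) + S^2-(aq)
Ksp = [Zn^2+][S^2-]
With molar solubility s: [Zn^2+] = s, [S^2-] = s.
Ksp = s × s = s^2
s = (1.5 x 10^-24)^(1/2) = 1.2 x 10^-12 M

s ≈ 1.2 x 10^-12 M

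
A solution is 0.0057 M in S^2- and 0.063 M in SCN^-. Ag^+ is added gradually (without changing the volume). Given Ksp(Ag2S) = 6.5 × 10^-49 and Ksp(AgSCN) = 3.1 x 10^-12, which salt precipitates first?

Each salt begins to precipitate when Q = Ksp, i.e. when [Ag^+] reaches its threshold.
For Ag2S: 6.5 × 10^-49 = 0.0057 × [Ag^+]^2  ⇒  [Ag^+] = 1.1 × 10^-23 M.
For AgSCN: 3.1 x 10^-12 = 0.063 × [Ag^+]  ⇒  [Ag^+] = 4.9 x 10^-11 M.
The salt with the lower threshold [Ag^+] precipitates first: Ag2S.

Ag2S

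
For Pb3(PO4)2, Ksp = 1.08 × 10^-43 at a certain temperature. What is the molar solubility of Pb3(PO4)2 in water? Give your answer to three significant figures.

s ≈ 1.00 × 10^-9 M

Pb3(PO4)2(s) <=> 3 Pb^2+(aq) + 2 PO4^3-(aq)
Ksp = [Pb^2+]^3[PO4^3-]^2
For each mole of Pb3(PO4)2 that dissolves: [Pb^2+] = 3s, [PO4^3-] = 2s.
So Ksp = (3s)^3 × (2s)^2 = 108s^5
Solving, s = (1.08 × 10^-43/108)^(1/5) = 1.00 x 10^-9 M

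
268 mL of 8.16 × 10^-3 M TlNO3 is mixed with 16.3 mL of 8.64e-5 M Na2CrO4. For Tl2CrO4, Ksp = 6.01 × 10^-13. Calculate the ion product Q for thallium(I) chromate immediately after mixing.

Q ≈ 2.93 x 10^-10

Total volume = 268 + 16.3 = 284.3 mL.
[Tl^+] = 8.16 × 10^-3 × (268/284.3) = 7.692 × 10^-3 M
[CrO4^2-] = 8.64 x 10^-5 × (16.3/284.3) = 4.954 × 10^-6 M
Tl2CrO4(s) <=> 2 Tl^+ + CrO4^2-, so Q = [Tl^+]^2[CrO4^2-]
Q = (7.692 × 10^-3)^2(4.954 x 10^-6) = 2.93 x 10^-10
Q > Ksp, so Tl2CrO4 will precipitate.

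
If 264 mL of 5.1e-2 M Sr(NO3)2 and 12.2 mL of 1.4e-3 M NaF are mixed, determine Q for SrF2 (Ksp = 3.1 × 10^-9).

1.9e-10

Total volume = 264 + 12.2 = 276.2 mL.
[Sr^2+] = 5.1 × 10^-2 × (264/276.2) = 4.87 x 10^-2 M
[F^-] = 1.4 × 10^-3 × (12.2/276.2) = 6.18 x 10^-5 M
SrF2(s) ⇌ Sr^2+(aq) + 2 F^-(aq), so Q = [Sr^2+][F^-]^2
Q = (4.87 × 10^-2)(6.18 x 10^-5)^2 = 1.9 × 10^-10
Q < Ksp, so no precipitate of SrF2 forms.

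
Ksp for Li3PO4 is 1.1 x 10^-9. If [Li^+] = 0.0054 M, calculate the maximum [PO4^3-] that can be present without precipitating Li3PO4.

Li3PO4(s) ⇌ 3 Li^+(aq) + PO4^3-(aq)
Ksp = [Li^+]^3[PO4^3-]
Precipitation begins when Q = Ksp. With [Li^+] = 0.0054 M:
1.1 x 10^-9 = (0.0054)^3 × [PO4^3-]
[PO4^3-] = (1.1 x 10^-9 / 1.57 x 10^-7) = 7.0 x 10^-3 M

[PO4^3-] = 7.0 x 10^-3 M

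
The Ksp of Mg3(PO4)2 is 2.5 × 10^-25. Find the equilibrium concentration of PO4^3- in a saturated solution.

9.4e-6 M

Mg3(PO4)2(s) ⇌ 3 Mg^2+(aq) + 2 PO4^3-(aq)
Ksp = [Mg^2+]^3[PO4^3-]^2
With molar solubility s: [Mg^2+] = 3s, [PO4^3-] = 2s.
Substituting: Ksp = (3s)^3(2s)^2 = 108s^5
s^5 = 2.5 × 10^-25 / 108, so s = 4.71 × 10^-6 M
[PO4^3-] = 2s = 9.4 x 10^-6 M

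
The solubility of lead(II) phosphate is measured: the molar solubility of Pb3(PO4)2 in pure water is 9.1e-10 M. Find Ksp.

Ksp ≈ 6.7 x 10^-44

Pb3(PO4)2(s) ⇌ 3 Pb^2+ + 2 PO4^3-
If s mol/L of Pb3(PO4)2 dissolves, [Pb^2+] = 3s and [PO4^3-] = 2s.
Ksp = [Pb^2+]^3[PO4^3-]^2
Substituting: Ksp = (3s)^3(2s)^2 = 108s^5
With s = 9.1 × 10^-10: Ksp = 6.7 x 10^-44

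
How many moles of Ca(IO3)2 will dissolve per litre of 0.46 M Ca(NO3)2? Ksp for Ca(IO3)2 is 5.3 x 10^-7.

Ca(IO3)2(s) ⇌ Ca^2+ + 2 IO3^-
Ksp = [Ca^2+][IO3^-]^2
Let s = moles of Ca(IO3)2 that dissolve per litre. [Ca^2+] = 0.46 + s ≈ 0.46, [IO3^-] = 2s (Ksp is small, so little additional dissolves).
Ksp ≈ 0.46 × (2s)^2
s = 5.4 × 10^-4 M
Check: s = 5.4 × 10^-4 ≪ 0.46, so the approximation is valid.

5.4e-4 M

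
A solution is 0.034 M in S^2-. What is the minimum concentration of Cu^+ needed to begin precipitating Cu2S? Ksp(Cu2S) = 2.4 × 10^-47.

[Cu^+] = 2.7e-23 M

Cu2S(s) ⇌ 2 Cu^+ + S^2-
Ksp = [Cu^+]^2[S^2-]
Precipitation begins when Q = Ksp. With [S^2-] = 0.034 M:
2.4 × 10^-47 = (0.034) × [Cu^+]^2
[Cu^+] = (2.4 × 10^-47 / 3.4 x 10^-2)^(1/2) = 2.7 × 10^-23 M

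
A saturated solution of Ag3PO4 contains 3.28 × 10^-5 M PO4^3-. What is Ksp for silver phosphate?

Ag3PO4(s) ⇌ 3 Ag^+ + PO4^3-
Stoichiometry gives [Ag^+] = (3/1)[PO4^3-] = 9.840 × 10^-5 M.
Ksp = [Ag^+]^3[PO4^3-]
Ksp = (9.840 × 10^-5)^3 × 3.28 × 10^-5 = 3.13 × 10^-17

Ksp = 3.13e-17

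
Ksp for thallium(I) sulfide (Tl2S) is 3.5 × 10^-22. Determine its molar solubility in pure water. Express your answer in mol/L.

Tl2S(s) ⇌ 2 Tl^+ + S^2-
Ksp = [Tl^+]^2[S^2-]
If s mol/L of Tl2S dissolves, [Tl^+] = 2s and [S^2-] = s.
Substituting: Ksp = (2s)^2s = 4s^3
Solving, s = (3.5 × 10^-22/4)^(1/3) = 4.4 × 10^-8 M

4.4 × 10^-8 M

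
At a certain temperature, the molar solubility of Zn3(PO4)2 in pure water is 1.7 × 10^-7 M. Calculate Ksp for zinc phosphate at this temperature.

1.5 x 10^-32

Zn3(PO4)2(s) <=> 3 Zn^2+(aq) + 2 PO4^3-(aq)
For each mole of Zn3(PO4)2 that dissolves: [Zn^2+] = 3s, [PO4^3-] = 2s.
Ksp = [Zn^2+]^3[PO4^3-]^2
Ksp = (3s)^3(2s)^2 = 108s^5
Ksp = 108 × (1.7 × 10^-7)^5 = 1.5 × 10^-32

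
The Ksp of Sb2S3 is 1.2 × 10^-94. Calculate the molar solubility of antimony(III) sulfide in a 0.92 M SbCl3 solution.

Sb2S3(s) ⇌ 2 Sb^3+ + 3 S^2-
Ksp = [Sb^3+]^2[S^2-]^3
Let s be the molar solubility in this solution. [Sb^3+] = 0.92 + 2s ≈ 0.92, [S^2-] = 3s (common-ion effect: Sb^3+ is already 0.92 M).
Ksp ≈ (0.92)^2 × (3s)^3
s = 1.7 × 10^-32 M
Check: 2s = 3.5 × 10^-32 ≪ 0.92, so the approximation is valid.

1.7e-32 M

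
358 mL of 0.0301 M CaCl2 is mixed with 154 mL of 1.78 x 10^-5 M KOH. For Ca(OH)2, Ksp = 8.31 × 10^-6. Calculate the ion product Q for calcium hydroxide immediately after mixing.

Q ≈ 6.03 × 10^-13

Total volume = 358 + 154 = 512 mL.
[Ca^2+] = 3.01 × 10^-2 × (358/512) = 2.105 × 10^-2 M
[OH^-] = 1.78 × 10^-5 × (154/512) = 5.354 x 10^-6 M
Ca(OH)2(s) ⇌ Ca^2+(aq) + 2 OH^-(aq), so Q = [Ca^2+][OH^-]^2
Q = (2.105 × 10^-2)(5.354 × 10^-6)^2 = 6.03 × 10^-13
Q < Ksp, so no precipitate of Ca(OH)2 forms.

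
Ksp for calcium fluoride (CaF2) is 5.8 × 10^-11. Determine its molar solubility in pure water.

CaF2(s) ⇌ Ca^2+(aq) + 2 F^-(aq)
Ksp = [Ca^2+][F^-]^2
With molar solubility s: [Ca^2+] = s, [F^-] = 2s.
Ksp = s(2s)^2 = 4s^3
Solving, s = (5.8 × 10^-11/4)^(1/3) = 2.4 × 10^-4 M

s = 2.4 × 10^-4 M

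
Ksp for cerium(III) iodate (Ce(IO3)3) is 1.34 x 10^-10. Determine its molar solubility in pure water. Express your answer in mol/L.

Ce(IO3)3(s) ⇌ Ce^3+(aq) + 3 IO3^-(aq)
Ksp = [Ce^3+][IO3^-]^3
For each mole of Ce(IO3)3 that dissolves: [Ce^3+] = s, [IO3^-] = 3s.
Substituting: Ksp = s(3s)^3 = 27s^4
s^4 = 1.34 x 10^-10 / 27, so s = 1.49 x 10^-3 M

s ≈ 1.49 × 10^-3 M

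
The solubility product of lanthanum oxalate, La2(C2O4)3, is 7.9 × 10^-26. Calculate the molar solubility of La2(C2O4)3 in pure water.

3.7 × 10^-6 M

La2(C2O4)3(s) ⇌ 2 La^3+(aq) + 3 C2O4^2-(aq)
Ksp = [La^3+]^2[C2O4^2-]^3
For each mole of La2(C2O4)3 that dissolves: [La^3+] = 2s, [C2O4^2-] = 3s.
Substituting: Ksp = (2s)^2(3s)^3 = 108s^5
Solving, s = (7.9 × 10^-26/108)^(1/5) = 3.7 x 10^-6 M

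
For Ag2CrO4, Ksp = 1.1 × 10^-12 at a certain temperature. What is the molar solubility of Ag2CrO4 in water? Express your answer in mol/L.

Ag2CrO4(s) ⇌ 2 Ag^+ + CrO4^2-
Ksp = [Ag^+]^2[CrO4^2-]
For each mole of Ag2CrO4 that dissolves: [Ag^+] = 2s, [CrO4^2-] = s.
Substituting: Ksp = (2s)^2s = 4s^3
s = (1.1 × 10^-12 / 4)^(1/3) = 6.5 x 10^-5 M

6.5 × 10^-5 M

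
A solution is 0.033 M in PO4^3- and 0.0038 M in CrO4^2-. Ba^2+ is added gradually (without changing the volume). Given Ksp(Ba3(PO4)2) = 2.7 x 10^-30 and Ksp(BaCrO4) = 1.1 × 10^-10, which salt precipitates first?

Precipitation of each salt starts when its ion product equals its Ksp.
For Ba3(PO4)2: 2.7 x 10^-30 = (0.033)^2 × [Ba^2+]^3  ⇒  [Ba^2+] = 1.4 × 10^-9 M.
For BaCrO4: 1.1 × 10^-10 = 0.0038 × [Ba^2+]  ⇒  [Ba^2+] = 2.9 × 10^-8 M.
The salt with the lower threshold [Ba^2+] precipitates first: Ba3(PO4)2.

Ba3(PO4)2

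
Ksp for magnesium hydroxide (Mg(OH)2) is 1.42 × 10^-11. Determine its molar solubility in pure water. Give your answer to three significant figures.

Mg(OH)2(s) ⇌ Mg^2+ + 2 OH^-
Ksp = [Mg^2+][OH^-]^2
Let s = molar solubility. Then [Mg^2+] = s and [OH^-] = 2s.
So Ksp = s × (2s)^2 = 4s^3
Solving, s = (1.42 × 10^-11/4)^(1/3) = 1.53 x 10^-4 M

s = 1.53e-4 M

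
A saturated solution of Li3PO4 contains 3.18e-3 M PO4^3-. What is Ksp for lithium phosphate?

Li3PO4(s) <=> 3 Li^+ + PO4^3-
Stoichiometry gives [Li^+] = (3/1)[PO4^3-] = 9.540 × 10^-3 M.
Ksp = [Li^+]^3[PO4^3-]
Ksp = (9.540 × 10^-3)^3 × 3.18 × 10^-3 = 2.76 x 10^-9

2.76 × 10^-9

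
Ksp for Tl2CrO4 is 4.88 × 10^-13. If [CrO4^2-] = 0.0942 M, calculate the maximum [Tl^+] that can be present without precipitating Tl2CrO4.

[Tl^+] = 2.28 × 10^-6 M

Tl2CrO4(s) ⇌ 2 Tl^+(aq) + CrO4^2-(aq)
Ksp = [Tl^+]^2[CrO4^2-]
Precipitation begins when Q = Ksp. With [CrO4^2-] = 0.0942 M:
4.88 × 10^-13 = (0.0942) × [Tl^+]^2
[Tl^+] = (4.88 × 10^-13 / 9.42 x 10^-2)^(1/2) = 2.28 × 10^-6 M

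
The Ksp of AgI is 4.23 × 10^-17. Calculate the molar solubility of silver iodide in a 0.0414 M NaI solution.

s = 1.02 × 10^-15 M

AgI(s) ⇌ Ag^+ + I^-
Ksp = [Ag^+][I^-]
Let s be the molar solubility in this solution. [Ag^+] = s, [I^-] = 0.0414 + s ≈ 0.0414 (common-ion effect: I^- is already 0.0414 M).
Ksp ≈ s × 0.0414
s = 1.02 × 10^-15 M
Check: s = 1.0 × 10^-15 ≪ 0.0414, so the approximation is valid.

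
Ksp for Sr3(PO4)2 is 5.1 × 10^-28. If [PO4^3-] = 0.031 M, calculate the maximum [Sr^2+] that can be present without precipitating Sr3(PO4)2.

Sr3(PO4)2(s) <=> 3 Sr^2+(aq) + 2 PO4^3-(aq)
Ksp = [Sr^2+]^3[PO4^3-]^2
Precipitation begins when Q = Ksp. With [PO4^3-] = 0.031 M:
5.1 × 10^-28 = (0.031)^2 × [Sr^2+]^3
[Sr^2+] = (5.1 × 10^-28 / 9.61 × 10^-4)^(1/3) = 8.1 × 10^-9 M

[Sr^2+] ≈ 8.1 × 10^-9 M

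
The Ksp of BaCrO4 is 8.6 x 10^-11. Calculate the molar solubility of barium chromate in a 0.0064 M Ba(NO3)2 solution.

s = 1.3 × 10^-8 M

BaCrO4(s) ⇌ Ba^2+ + CrO4^2-
Ksp = [Ba^2+][CrO4^2-]
Let s = moles of BaCrO4 that dissolve per litre. [Ba^2+] = 0.0064 + s ≈ 0.0064, [CrO4^2-] = s (since Ba^2+ from Ba(NO3)2 dominates).
Ksp ≈ 0.0064 × s
s = 1.3 × 10^-8 M
Check: s = 1.3 x 10^-8 ≪ 0.0064, so the approximation is valid.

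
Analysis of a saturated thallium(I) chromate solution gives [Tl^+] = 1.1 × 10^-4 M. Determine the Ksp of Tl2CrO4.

Ksp ≈ 6.7 x 10^-13

Tl2CrO4(s) ⇌ 2 Tl^+(aq) + CrO4^2-(aq)
Stoichiometry gives [CrO4^2-] = (1/2)[Tl^+] = 5.50 × 10^-5 M.
Ksp = [Tl^+]^2[CrO4^2-]
Ksp = (1.1 × 10^-4)^2 × 5.50 x 10^-5 = 6.7 × 10^-13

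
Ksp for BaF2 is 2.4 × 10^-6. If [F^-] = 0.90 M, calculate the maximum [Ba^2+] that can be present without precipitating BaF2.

BaF2(s) ⇌ Ba^2+ + 2 F^-
Ksp = [Ba^2+][F^-]^2
Precipitation begins when Q = Ksp. With [F^-] = 0.90 M:
2.4 × 10^-6 = (0.90)^2 × [Ba^2+]
[Ba^2+] = (2.4 × 10^-6 / 8.10 x 10^-1) = 3.0 x 10^-6 M

[Ba^2+] = 3.0 × 10^-6 M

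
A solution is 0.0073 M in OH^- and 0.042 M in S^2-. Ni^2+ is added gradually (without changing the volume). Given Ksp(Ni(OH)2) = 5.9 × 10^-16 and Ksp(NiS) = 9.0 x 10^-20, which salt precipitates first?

NiS

Each salt begins to precipitate when Q = Ksp, i.e. when [Ni^2+] reaches its threshold.
For Ni(OH)2: 5.9 × 10^-16 = (0.0073)^2 × [Ni^2+]  ⇒  [Ni^2+] = 1.1 × 10^-11 M.
For NiS: 9.0 x 10^-20 = 0.042 × [Ni^2+]  ⇒  [Ni^2+] = 2.1 x 10^-18 M.
The salt with the lower threshold [Ni^2+] precipitates first: NiS.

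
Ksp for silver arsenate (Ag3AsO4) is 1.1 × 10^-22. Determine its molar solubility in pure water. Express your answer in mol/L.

Ag3AsO4(s) ⇌ 3 Ag^+(aq) + AsO4^3-(aq)
Ksp = [Ag^+]^3[AsO4^3-]
Let s = molar solubility. Then [Ag^+] = 3s and [AsO4^3-] = s.
Ksp = (3s)^3s = 27s^4
Solving, s = (1.1 × 10^-22/27)^(1/4) = 1.4 x 10^-6 M

s = 1.4 x 10^-6 M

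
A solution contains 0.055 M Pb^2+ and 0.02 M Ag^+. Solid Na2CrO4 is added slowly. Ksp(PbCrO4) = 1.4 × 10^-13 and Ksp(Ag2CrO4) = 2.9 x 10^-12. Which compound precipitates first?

PbCrO4

Precipitation of each salt starts when its ion product equals its Ksp.
For PbCrO4: 1.4 × 10^-13 = 0.055 × [CrO4^2-]  ⇒  [CrO4^2-] = 2.5 × 10^-12 M.
For Ag2CrO4: 2.9 x 10^-12 = (0.02)^2 × [CrO4^2-]  ⇒  [CrO4^2-] = 7.3 x 10^-9 M.
The salt with the lower threshold [CrO4^2-] precipitates first: PbCrO4.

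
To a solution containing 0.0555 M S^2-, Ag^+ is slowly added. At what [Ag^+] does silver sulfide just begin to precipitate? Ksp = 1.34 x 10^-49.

Ag2S(s) <=> 2 Ag^+ + S^2-
Ksp = [Ag^+]^2[S^2-]
Precipitation begins when Q = Ksp. With [S^2-] = 0.0555 M:
1.34 x 10^-49 = (0.0555) × [Ag^+]^2
[Ag^+] = (1.34 x 10^-49 / 5.55 × 10^-2)^(1/2) = 1.55 x 10^-24 M

[Ag^+] ≈ 1.55 × 10^-24 M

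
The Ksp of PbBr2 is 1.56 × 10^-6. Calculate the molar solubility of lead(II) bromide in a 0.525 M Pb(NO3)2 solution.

PbBr2(s) ⇌ Pb^2+ + 2 Br^-
Ksp = [Pb^2+][Br^-]^2
Let s = moles of PbBr2 that dissolve per litre. [Pb^2+] = 0.525 + s ≈ 0.525, [Br^-] = 2s (Ksp is small, so little additional dissolves).
Ksp ≈ 0.525 × (2s)^2
s = 8.62 x 10^-4 M
Check: s = 8.6 × 10^-4 ≪ 0.525, so the approximation is valid.

s ≈ 8.62 × 10^-4 M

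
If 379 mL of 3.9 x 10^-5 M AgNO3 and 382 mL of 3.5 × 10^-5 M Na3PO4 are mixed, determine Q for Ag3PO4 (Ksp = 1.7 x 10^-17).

Total volume = 379 + 382 = 761 mL.
[Ag^+] = 3.9 x 10^-5 × (379/761) = 1.94 x 10^-5 M
[PO4^3-] = 3.5 x 10^-5 × (382/761) = 1.76 × 10^-5 M
Ag3PO4(s) <=> 3 Ag^+(aq) + PO4^3-(aq), so Q = [Ag^+]^3[PO4^3-]
Q = (1.94 x 10^-5)^3(1.76 × 10^-5) = 1.3 × 10^-19
Q < Ksp, so no precipitate of Ag3PO4 forms.

Q ≈ 1.3 × 10^-19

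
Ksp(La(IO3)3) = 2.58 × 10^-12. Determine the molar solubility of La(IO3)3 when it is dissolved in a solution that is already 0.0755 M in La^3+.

1.08 × 10^-4 M

La(IO3)3(s) <=> La^3+ + 3 IO3^-
Ksp = [La^3+][IO3^-]^3
Let s = moles of La(IO3)3 that dissolve per litre. [La^3+] = 0.0755 + s ≈ 0.0755, [IO3^-] = 3s (Ksp is small, so little additional dissolves).
Ksp ≈ 0.0755 × (3s)^3
s = 1.08 x 10^-4 M
Check: s = 1.1 × 10^-4 ≪ 0.0755, so the approximation is valid.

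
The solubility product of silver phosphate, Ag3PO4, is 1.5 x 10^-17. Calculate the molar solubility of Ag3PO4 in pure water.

Ag3PO4(s) ⇌ 3 Ag^+(aq) + PO4^3-(aq)
Ksp = [Ag^+]^3[PO4^3-]
With molar solubility s: [Ag^+] = 3s, [PO4^3-] = s.
So Ksp = (3s)^3 × s = 27s^4
s = (1.5 x 10^-17 / 27)^(1/4) = 2.7 x 10^-5 M

s ≈ 2.7 x 10^-5 M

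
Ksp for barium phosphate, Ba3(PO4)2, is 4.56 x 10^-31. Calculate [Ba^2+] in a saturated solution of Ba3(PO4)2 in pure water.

1.01 × 10^-6 M

Ba3(PO4)2(s) ⇌ 3 Ba^2+(aq) + 2 PO4^3-(aq)
Ksp = [Ba^2+]^3[PO4^3-]^2
If s mol/L of Ba3(PO4)2 dissolves, [Ba^2+] = 3s and [PO4^3-] = 2s.
Substituting: Ksp = (3s)^3(2s)^2 = 108s^5
Solving, s = (4.56 x 10^-31/108)^(1/5) = 3.350 × 10^-7 M
[Ba^2+] = 3s = 1.01 x 10^-6 M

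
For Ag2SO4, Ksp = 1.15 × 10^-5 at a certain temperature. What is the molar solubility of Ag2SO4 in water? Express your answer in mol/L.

Ag2SO4(s) <=> 2 Ag^+(aq) + SO4^2-(aq)
Ksp = [Ag^+]^2[SO4^2-]
Let s = molar solubility. Then [Ag^+] = 2s and [SO4^2-] = s.
Substituting: Ksp = (2s)^2s = 4s^3
Solving, s = (1.15 × 10^-5/4)^(1/3) = 1.42 x 10^-2 M

0.0142 M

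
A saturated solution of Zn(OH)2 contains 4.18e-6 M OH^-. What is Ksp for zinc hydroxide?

Zn(OH)2(s) <=> Zn^2+(aq) + 2 OH^-(aq)
Stoichiometry gives [Zn^2+] = (1/2)[OH^-] = 2.090 × 10^-6 M.
Ksp = [Zn^2+][OH^-]^2
Ksp = 2.090 × 10^-6 × (4.18 × 10^-6)^2 = 3.65 x 10^-17

3.65e-17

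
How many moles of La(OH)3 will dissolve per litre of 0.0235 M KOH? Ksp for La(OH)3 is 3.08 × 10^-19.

La(OH)3(s) <=> La^3+(aq) + 3 OH^-(aq)
Ksp = [La^3+][OH^-]^3
Let s = moles of La(OH)3 that dissolve per litre. [La^3+] = s, [OH^-] = 0.0235 + 3s ≈ 0.0235 (common-ion effect: OH^- is already 0.0235 M).
Ksp ≈ s × (0.0235)^3
s = 2.37 × 10^-14 M
Check: 3s = 7.1 × 10^-14 ≪ 0.0235, so the approximation is valid.

2.37 × 10^-14 M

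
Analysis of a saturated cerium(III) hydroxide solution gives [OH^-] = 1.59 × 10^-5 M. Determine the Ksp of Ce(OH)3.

2.13 x 10^-20

Ce(OH)3(s) <=> Ce^3+ + 3 OH^-
Stoichiometry gives [Ce^3+] = (1/3)[OH^-] = 5.300 x 10^-6 M.
Ksp = [Ce^3+][OH^-]^3
Ksp = 5.300 × 10^-6 × (1.59 × 10^-5)^3 = 2.13 × 10^-20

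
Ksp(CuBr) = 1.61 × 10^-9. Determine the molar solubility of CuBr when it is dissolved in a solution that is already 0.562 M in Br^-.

CuBr(s) ⇌ Cu^+ + Br^-
Ksp = [Cu^+][Br^-]
Let s be the molar solubility in this solution. [Cu^+] = s, [Br^-] = 0.562 + s ≈ 0.562 (common-ion effect: Br^- is already 0.562 M).
Ksp ≈ s × 0.562
s = 2.86 × 10^-9 M
Check: s = 2.9 x 10^-9 ≪ 0.562, so the approximation is valid.

s ≈ 2.86 x 10^-9 M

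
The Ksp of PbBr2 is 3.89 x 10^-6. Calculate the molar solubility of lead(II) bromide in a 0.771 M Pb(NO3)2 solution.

PbBr2(s) ⇌ Pb^2+ + 2 Br^-
Ksp = [Pb^2+][Br^-]^2
Let s = moles of PbBr2 that dissolve per litre. [Pb^2+] = 0.771 + s ≈ 0.771, [Br^-] = 2s (Ksp is small, so little additional dissolves).
Ksp ≈ 0.771 × (2s)^2
s = 1.12 × 10^-3 M
Check: s = 1.1 x 10^-3 ≪ 0.771, so the approximation is valid.

s = 1.12e-3 M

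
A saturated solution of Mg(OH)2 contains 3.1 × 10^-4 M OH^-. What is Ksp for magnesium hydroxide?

Mg(OH)2(s) ⇌ Mg^2+(aq) + 2 OH^-(aq)
Stoichiometry gives [Mg^2+] = (1/2)[OH^-] = 1.55 x 10^-4 M.
Ksp = [Mg^2+][OH^-]^2
Ksp = 1.55 x 10^-4 × (3.1 × 10^-4)^2 = 1.5 × 10^-11

Ksp = 1.5e-11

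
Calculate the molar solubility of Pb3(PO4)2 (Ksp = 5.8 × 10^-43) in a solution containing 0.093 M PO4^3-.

s = 1.4 x 10^-14 M

Pb3(PO4)2(s) ⇌ 3 Pb^2+(aq) + 2 PO4^3-(aq)
Ksp = [Pb^2+]^3[PO4^3-]^2
Let s = moles of Pb3(PO4)2 that dissolve per litre. [Pb^2+] = 3s, [PO4^3-] = 0.093 + 2s ≈ 0.093 (since the PO4^3- already present dominates).
Ksp ≈ (3s)^3 × (0.093)^2
s = 1.4 × 10^-14 M
Check: 2s = 2.7 × 10^-14 ≪ 0.093, so the approximation is valid.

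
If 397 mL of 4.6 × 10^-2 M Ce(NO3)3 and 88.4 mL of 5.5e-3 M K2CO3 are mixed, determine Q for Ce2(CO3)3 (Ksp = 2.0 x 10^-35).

Q = 1.4e-12

Total volume = 397 + 88.4 = 485.4 mL.
[Ce^3+] = 4.6 × 10^-2 × (397/485.4) = 3.76 × 10^-2 M
[CO3^2-] = 5.5 × 10^-3 × (88.4/485.4) = 1.00 × 10^-3 M
Ce2(CO3)3(s) ⇌ 2 Ce^3+(aq) + 3 CO3^2-(aq), so Q = [Ce^3+]^2[CO3^2-]^3
Q = (3.76 × 10^-2)^2(1.00 × 10^-3)^3 = 1.4 × 10^-12
Q > Ksp, so Ce2(CO3)3 will precipitate.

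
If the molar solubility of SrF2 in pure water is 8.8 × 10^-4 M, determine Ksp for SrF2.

Ksp = 2.7e-9

SrF2(s) ⇌ Sr^2+(aq) + 2 F^-(aq)
With molar solubility s: [Sr^2+] = s, [F^-] = 2s.
Ksp = [Sr^2+][F^-]^2
Substituting: Ksp = s(2s)^2 = 4s^3
With s = 8.8 × 10^-4: Ksp = 2.7 × 10^-9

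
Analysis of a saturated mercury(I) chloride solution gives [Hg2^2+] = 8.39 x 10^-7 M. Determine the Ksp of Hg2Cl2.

Hg2Cl2(s) ⇌ Hg2^2+(aq) + 2 Cl^-(aq)
Stoichiometry gives [Cl^-] = (2/1)[Hg2^2+] = 1.678 × 10^-6 M.
Ksp = [Hg2^2+][Cl^-]^2
Ksp = 8.39 × 10^-7 × (1.678 x 10^-6)^2 = 2.36 x 10^-18

Ksp = 2.36 x 10^-18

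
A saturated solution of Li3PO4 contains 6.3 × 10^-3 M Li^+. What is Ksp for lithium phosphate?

5.3e-10

Li3PO4(s) ⇌ 3 Li^+ + PO4^3-
Stoichiometry gives [PO4^3-] = (1/3)[Li^+] = 2.10 × 10^-3 M.
Ksp = [Li^+]^3[PO4^3-]
Ksp = (6.3 × 10^-3)^3 × 2.10 × 10^-3 = 5.3 × 10^-10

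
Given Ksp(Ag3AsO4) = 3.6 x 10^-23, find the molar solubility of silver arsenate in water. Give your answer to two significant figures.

Ag3AsO4(s) ⇌ 3 Ag^+ + AsO4^3-
Ksp = [Ag^+]^3[AsO4^3-]
If s mol/L of Ag3AsO4 dissolves, [Ag^+] = 3s and [AsO4^3-] = s.
Ksp = (3s)^3s = 27s^4
s^4 = 3.6 x 10^-23 / 27, so s = 1.1 × 10^-6 M

s ≈ 1.1 × 10^-6 M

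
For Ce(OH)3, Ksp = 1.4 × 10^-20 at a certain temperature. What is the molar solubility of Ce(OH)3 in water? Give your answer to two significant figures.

4.8 × 10^-6 M

Ce(OH)3(s) <=> Ce^3+(aq) + 3 OH^-(aq)
Ksp = [Ce^3+][OH^-]^3
Let s = molar solubility. Then [Ce^3+] = s and [OH^-] = 3s.
Ksp = s(3s)^3 = 27s^4
s^4 = 1.4 × 10^-20 / 27, so s = 4.8 x 10^-6 M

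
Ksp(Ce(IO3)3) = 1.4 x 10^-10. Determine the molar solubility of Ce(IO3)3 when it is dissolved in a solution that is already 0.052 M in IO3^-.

Ce(IO3)3(s) <=> Ce^3+ + 3 IO3^-
Ksp = [Ce^3+][IO3^-]^3
If s mol/L dissolves here, [Ce^3+] = s, [IO3^-] = 0.052 + 3s ≈ 0.052 (since the IO3^- already present dominates).
Ksp ≈ s × (0.052)^3
s = 1.0 x 10^-6 M
Check: 3s = 3.0 × 10^-6 ≪ 0.052, so the approximation is valid.

1.0 x 10^-6 M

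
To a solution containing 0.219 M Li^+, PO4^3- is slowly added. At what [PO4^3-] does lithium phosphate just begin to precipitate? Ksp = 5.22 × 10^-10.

[PO4^3-] = 4.97 × 10^-8 M

Li3PO4(s) ⇌ 3 Li^+(aq) + PO4^3-(aq)
Ksp = [Li^+]^3[PO4^3-]
Precipitation begins when Q = Ksp. With [Li^+] = 0.219 M:
5.22 × 10^-10 = (0.219)^3 × [PO4^3-]
[PO4^3-] = (5.22 × 10^-10 / 1.050 x 10^-2) = 4.97 × 10^-8 M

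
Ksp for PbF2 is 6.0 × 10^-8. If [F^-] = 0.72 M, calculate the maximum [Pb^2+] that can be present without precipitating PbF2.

1.2 × 10^-7 M

PbF2(s) ⇌ Pb^2+ + 2 F^-
Ksp = [Pb^2+][F^-]^2
Precipitation begins when Q = Ksp. With [F^-] = 0.72 M:
6.0 × 10^-8 = (0.72)^2 × [Pb^2+]
[Pb^2+] = (6.0 × 10^-8 / 5.18 × 10^-1) = 1.2 x 10^-7 M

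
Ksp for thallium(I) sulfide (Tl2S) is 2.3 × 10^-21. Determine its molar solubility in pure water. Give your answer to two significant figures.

s ≈ 8.3e-8 M

Tl2S(s) ⇌ 2 Tl^+(aq) + S^2-(aq)
Ksp = [Tl^+]^2[S^2-]
For each mole of Tl2S that dissolves: [Tl^+] = 2s, [S^2-] = s.
Substituting: Ksp = (2s)^2s = 4s^3
s^3 = 2.3 × 10^-21 / 4, so s = 8.3 × 10^-8 M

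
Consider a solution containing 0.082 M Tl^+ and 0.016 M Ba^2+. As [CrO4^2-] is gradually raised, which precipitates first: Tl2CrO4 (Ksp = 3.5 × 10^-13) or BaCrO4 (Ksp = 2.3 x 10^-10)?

Tl2CrO4

Each salt begins to precipitate when Q = Ksp, i.e. when [CrO4^2-] reaches its threshold.
For Tl2CrO4: 3.5 × 10^-13 = (0.082)^2 × [CrO4^2-]  ⇒  [CrO4^2-] = 5.2 x 10^-11 M.
For BaCrO4: 2.3 x 10^-10 = 0.016 × [CrO4^2-]  ⇒  [CrO4^2-] = 1.4 x 10^-8 M.
The salt with the lower threshold [CrO4^2-] precipitates first: Tl2CrO4.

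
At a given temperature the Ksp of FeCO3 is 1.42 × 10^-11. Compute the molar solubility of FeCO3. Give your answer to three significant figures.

FeCO3(s) ⇌ Fe^2+ + CO3^2-
Ksp = [Fe^2+][CO3^2-]
Let s = molar solubility. Then [Fe^2+] = s and [CO3^2-] = s.
Ksp = (s)(s) = s^2
s = (1.42 × 10^-11)^(1/2) = 3.77 x 10^-6 M

s ≈ 3.77e-6 M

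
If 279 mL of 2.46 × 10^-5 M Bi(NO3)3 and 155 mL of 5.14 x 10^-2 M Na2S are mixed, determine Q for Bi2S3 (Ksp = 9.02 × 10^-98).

1.55e-15

Total volume = 279 + 155 = 434 mL.
[Bi^3+] = 2.46 × 10^-5 × (279/434) = 1.581 × 10^-5 M
[S^2-] = 5.14 × 10^-2 × (155/434) = 1.836 × 10^-2 M
Bi2S3(s) <=> 2 Bi^3+(aq) + 3 S^2-(aq), so Q = [Bi^3+]^2[S^2-]^3
Q = (1.581 x 10^-5)^2(1.836 × 10^-2)^3 = 1.55 × 10^-15
Q > Ksp, so Bi2S3 will precipitate.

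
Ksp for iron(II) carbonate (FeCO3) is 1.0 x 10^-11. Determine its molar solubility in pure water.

3.2e-6 M

FeCO3(s) ⇌ Fe^2+(aq) + CO3^2-(aq)
Ksp = [Fe^2+][CO3^2-]
Let s = molar solubility. Then [Fe^2+] = s and [CO3^2-] = s.
Ksp = s × s = s^2
s = (1.0 x 10^-11)^(1/2) = 3.2 × 10^-6 M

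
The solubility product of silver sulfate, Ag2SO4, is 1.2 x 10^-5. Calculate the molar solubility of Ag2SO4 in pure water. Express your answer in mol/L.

Ag2SO4(s) <=> 2 Ag^+ + SO4^2-
Ksp = [Ag^+]^2[SO4^2-]
For each mole of Ag2SO4 that dissolves: [Ag^+] = 2s, [SO4^2-] = s.
Substituting: Ksp = (2s)^2s = 4s^3
s = (1.2 x 10^-5 / 4)^(1/3) = 1.4 × 10^-2 M

s = 1.4 × 10^-2 M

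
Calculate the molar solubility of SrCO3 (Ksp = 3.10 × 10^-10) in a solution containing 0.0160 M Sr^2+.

SrCO3(s) ⇌ Sr^2+ + CO3^2-
Ksp = [Sr^2+][CO3^2-]
If s mol/L dissolves here, [Sr^2+] = 0.0160 + s ≈ 0.0160, [CO3^2-] = s (since the Sr^2+ already present dominates).
Ksp ≈ 0.0160 × s
s = 1.94 × 10^-8 M
Check: s = 1.9 × 10^-8 ≪ 0.0160, so the approximation is valid.

1.94 × 10^-8 M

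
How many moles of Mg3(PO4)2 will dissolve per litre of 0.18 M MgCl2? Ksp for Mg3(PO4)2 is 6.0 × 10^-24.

s = 1.6e-11 M

Mg3(PO4)2(s) <=> 3 Mg^2+ + 2 PO4^3-
Ksp = [Mg^2+]^3[PO4^3-]^2
If s mol/L dissolves here, [Mg^2+] = 0.18 + 3s ≈ 0.18, [PO4^3-] = 2s (common-ion effect: Mg^2+ is already 0.18 M).
Ksp ≈ (0.18)^3 × (2s)^2
s = 1.6 × 10^-11 M
Check: 3s = 4.8 × 10^-11 ≪ 0.18, so the approximation is valid.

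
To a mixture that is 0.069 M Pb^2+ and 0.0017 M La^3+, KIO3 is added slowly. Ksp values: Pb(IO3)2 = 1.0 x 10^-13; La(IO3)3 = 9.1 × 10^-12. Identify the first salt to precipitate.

Pb(IO3)2

Each salt begins to precipitate when Q = Ksp, i.e. when [IO3^-] reaches its threshold.
For Pb(IO3)2: 1.0 x 10^-13 = 0.069 × [IO3^-]^2  ⇒  [IO3^-] = 1.2 x 10^-6 M.
For La(IO3)3: 9.1 × 10^-12 = 0.0017 × [IO3^-]^3  ⇒  [IO3^-] = 1.7 × 10^-3 M.
The salt with the lower threshold [IO3^-] precipitates first: Pb(IO3)2.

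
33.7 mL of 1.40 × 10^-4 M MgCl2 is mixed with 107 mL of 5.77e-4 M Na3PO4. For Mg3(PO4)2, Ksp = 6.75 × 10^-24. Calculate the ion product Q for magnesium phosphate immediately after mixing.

7.26 x 10^-21

Total volume = 33.7 + 107 = 140.7 mL.
[Mg^2+] = 1.40 × 10^-4 × (33.7/140.7) = 3.353 × 10^-5 M
[PO4^3-] = 5.77 × 10^-4 × (107/140.7) = 4.388 x 10^-4 M
Mg3(PO4)2(s) <=> 3 Mg^2+ + 2 PO4^3-, so Q = [Mg^2+]^3[PO4^3-]^2
Q = (3.353 × 10^-5)^3(4.388 × 10^-4)^2 = 7.26 × 10^-21
Q > Ksp, so Mg3(PO4)2 will precipitate.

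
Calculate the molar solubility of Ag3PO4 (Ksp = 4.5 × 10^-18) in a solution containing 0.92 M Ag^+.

Ag3PO4(s) <=> 3 Ag^+(aq) + PO4^3-(aq)
Ksp = [Ag^+]^3[PO4^3-]
Let s be the molar solubility in this solution. [Ag^+] = 0.92 + 3s ≈ 0.92, [PO4^3-] = s (common-ion effect: Ag^+ is already 0.92 M).
Ksp ≈ (0.92)^3 × s
s = 5.8 × 10^-18 M
Check: 3s = 1.7 x 10^-17 ≪ 0.92, so the approximation is valid.

5.8e-18 M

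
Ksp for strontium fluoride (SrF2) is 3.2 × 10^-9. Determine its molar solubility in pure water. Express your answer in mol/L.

SrF2(s) ⇌ Sr^2+ + 2 F^-
Ksp = [Sr^2+][F^-]^2
Let s = molar solubility. Then [Sr^2+] = s and [F^-] = 2s.
Substituting: Ksp = s(2s)^2 = 4s^3
Solving, s = (3.2 × 10^-9/4)^(1/3) = 9.3 × 10^-4 M

s = 9.3e-4 M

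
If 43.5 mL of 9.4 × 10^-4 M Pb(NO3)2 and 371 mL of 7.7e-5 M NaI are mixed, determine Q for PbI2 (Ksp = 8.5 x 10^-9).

Q = 4.7e-13

Total volume = 43.5 + 371 = 414.5 mL.
[Pb^2+] = 9.4 x 10^-4 × (43.5/414.5) = 9.86 x 10^-5 M
[I^-] = 7.7 × 10^-5 × (371/414.5) = 6.89 × 10^-5 M
PbI2(s) ⇌ Pb^2+(aq) + 2 I^-(aq), so Q = [Pb^2+][I^-]^2
Q = (9.86 × 10^-5)(6.89 × 10^-5)^2 = 4.7 × 10^-13
Q < Ksp, so no precipitate of PbI2 forms.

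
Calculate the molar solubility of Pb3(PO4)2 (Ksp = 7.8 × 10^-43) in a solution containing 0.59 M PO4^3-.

Pb3(PO4)2(s) ⇌ 3 Pb^2+(aq) + 2 PO4^3-(aq)
Ksp = [Pb^2+]^3[PO4^3-]^2
Let s be the molar solubility in this solution. [Pb^2+] = 3s, [PO4^3-] = 0.59 + 2s ≈ 0.59 (common-ion effect: PO4^3- is already 0.59 M).
Ksp ≈ (3s)^3 × (0.59)^2
s = 4.4 × 10^-15 M
Check: 2s = 8.7 × 10^-15 ≪ 0.59, so the approximation is valid.

4.4e-15 M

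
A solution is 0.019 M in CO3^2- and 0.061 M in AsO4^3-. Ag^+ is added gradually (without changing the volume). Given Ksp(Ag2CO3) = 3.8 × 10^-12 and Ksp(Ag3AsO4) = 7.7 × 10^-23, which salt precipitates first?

Precipitation of each salt starts when its ion product equals its Ksp.
For Ag2CO3: 3.8 × 10^-12 = 0.019 × [Ag^+]^2  ⇒  [Ag^+] = 1.4 × 10^-5 M.
For Ag3AsO4: 7.7 × 10^-23 = 0.061 × [Ag^+]^3  ⇒  [Ag^+] = 1.1 × 10^-7 M.
The salt with the lower threshold [Ag^+] precipitates first: Ag3AsO4.

Ag3AsO4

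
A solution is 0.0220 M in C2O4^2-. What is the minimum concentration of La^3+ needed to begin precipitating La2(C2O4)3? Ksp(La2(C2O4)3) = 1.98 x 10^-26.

La2(C2O4)3(s) <=> 2 La^3+ + 3 C2O4^2-
Ksp = [La^3+]^2[C2O4^2-]^3
Precipitation begins when Q = Ksp. With [C2O4^2-] = 0.0220 M:
1.98 x 10^-26 = (0.0220)^3 × [La^3+]^2
[La^3+] = (1.98 x 10^-26 / 1.065 x 10^-5)^(1/2) = 4.31 × 10^-11 M

4.31 × 10^-11 M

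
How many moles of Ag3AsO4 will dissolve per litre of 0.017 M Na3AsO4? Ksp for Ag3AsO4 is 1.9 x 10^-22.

Ag3AsO4(s) <=> 3 Ag^+ + AsO4^3-
Ksp = [Ag^+]^3[AsO4^3-]
Let s = moles of Ag3AsO4 that dissolve per litre. [Ag^+] = 3s, [AsO4^3-] = 0.017 + s ≈ 0.017 (common-ion effect: AsO4^3- is already 0.017 M).
Ksp ≈ (3s)^3 × 0.017
s = 7.5 × 10^-8 M
Check: s = 7.5 x 10^-8 ≪ 0.017, so the approximation is valid.

7.5 x 10^-8 M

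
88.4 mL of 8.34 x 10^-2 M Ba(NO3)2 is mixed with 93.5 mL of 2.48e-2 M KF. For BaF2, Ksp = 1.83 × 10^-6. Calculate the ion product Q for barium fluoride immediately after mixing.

Total volume = 88.4 + 93.5 = 181.9 mL.
[Ba^2+] = 8.34 × 10^-2 × (88.4/181.9) = 4.053 × 10^-2 M
[F^-] = 2.48 × 10^-2 × (93.5/181.9) = 1.275 × 10^-2 M
BaF2(s) ⇌ Ba^2+ + 2 F^-, so Q = [Ba^2+][F^-]^2
Q = (4.053 × 10^-2)(1.275 × 10^-2)^2 = 6.59 x 10^-6
Q > Ksp, so BaF2 will precipitate.

6.59 × 10^-6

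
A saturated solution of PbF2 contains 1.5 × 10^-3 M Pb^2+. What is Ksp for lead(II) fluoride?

PbF2(s) ⇌ Pb^2+ + 2 F^-
Stoichiometry gives [F^-] = (2/1)[Pb^2+] = 3.00 × 10^-3 M.
Ksp = [Pb^2+][F^-]^2
Ksp = 1.5 x 10^-3 × (3.00 × 10^-3)^2 = 1.4 × 10^-8

Ksp = 1.4e-8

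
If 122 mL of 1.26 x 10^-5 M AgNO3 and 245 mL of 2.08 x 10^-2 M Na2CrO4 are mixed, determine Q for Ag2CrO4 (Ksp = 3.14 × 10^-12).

2.44 x 10^-13

Total volume = 122 + 245 = 367 mL.
[Ag^+] = 1.26 × 10^-5 × (122/367) = 4.189 x 10^-6 M
[CrO4^2-] = 2.08 × 10^-2 × (245/367) = 1.389 × 10^-2 M
Ag2CrO4(s) ⇌ 2 Ag^+(aq) + CrO4^2-(aq), so Q = [Ag^+]^2[CrO4^2-]
Q = (4.189 × 10^-6)^2(1.389 × 10^-2) = 2.44 × 10^-13
Q < Ksp, so no precipitate of Ag2CrO4 forms.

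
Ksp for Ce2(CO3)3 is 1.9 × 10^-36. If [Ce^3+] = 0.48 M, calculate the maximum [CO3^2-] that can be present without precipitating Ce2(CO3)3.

2.0 × 10^-12 M

Ce2(CO3)3(s) ⇌ 2 Ce^3+(aq) + 3 CO3^2-(aq)
Ksp = [Ce^3+]^2[CO3^2-]^3
Precipitation begins when Q = Ksp. With [Ce^3+] = 0.48 M:
1.9 × 10^-36 = (0.48)^2 × [CO3^2-]^3
[CO3^2-] = (1.9 × 10^-36 / 2.30 × 10^-1)^(1/3) = 2.0 × 10^-12 M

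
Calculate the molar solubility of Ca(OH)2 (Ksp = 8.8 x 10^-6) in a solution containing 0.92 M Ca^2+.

Ca(OH)2(s) ⇌ Ca^2+(aq) + 2 OH^-(aq)
Ksp = [Ca^2+][OH^-]^2
If s mol/L dissolves here, [Ca^2+] = 0.92 + s ≈ 0.92, [OH^-] = 2s (since the Ca^2+ already present dominates).
Ksp ≈ 0.92 × (2s)^2
s = 1.5 × 10^-3 M
Check: s = 1.5 x 10^-3 ≪ 0.92, so the approximation is valid.

1.5 × 10^-3 M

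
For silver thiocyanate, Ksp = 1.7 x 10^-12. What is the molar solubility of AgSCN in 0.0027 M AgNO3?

6.3 × 10^-10 M

AgSCN(s) ⇌ Ag^+ + SCN^-
Ksp = [Ag^+][SCN^-]
Let s = moles of AgSCN that dissolve per litre. [Ag^+] = 0.0027 + s ≈ 0.0027, [SCN^-] = s (since Ag^+ from AgNO3 dominates).
Ksp ≈ 0.0027 × s
s = 6.3 x 10^-10 M
Check: s = 6.3 × 10^-10 ≪ 0.0027, so the approximation is valid.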